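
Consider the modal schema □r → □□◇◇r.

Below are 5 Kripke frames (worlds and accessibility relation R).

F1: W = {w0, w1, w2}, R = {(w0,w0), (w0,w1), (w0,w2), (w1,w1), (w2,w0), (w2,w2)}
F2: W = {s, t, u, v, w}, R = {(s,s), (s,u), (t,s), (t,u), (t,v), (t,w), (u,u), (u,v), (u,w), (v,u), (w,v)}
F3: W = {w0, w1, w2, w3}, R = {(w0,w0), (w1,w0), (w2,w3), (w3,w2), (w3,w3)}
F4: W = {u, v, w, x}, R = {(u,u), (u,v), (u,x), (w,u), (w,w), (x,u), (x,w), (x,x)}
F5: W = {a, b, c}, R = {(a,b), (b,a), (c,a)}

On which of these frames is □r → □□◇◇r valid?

The schema corresponds to a generalized confluence (Geach) condition: ∀x ∀z (xR²z → ∃w (xRw ∧ zR²w)).
F1: fails — w2R²w1 but no w with w2Rw and w1R²w.
F2: ✓.
F3: ✓.
F4: fails — uR²v but no t with uRt and vR²t.
F5: fails — aR²a but no w with aRw and aR²w.
Valid on: F2, F3.

F2, F3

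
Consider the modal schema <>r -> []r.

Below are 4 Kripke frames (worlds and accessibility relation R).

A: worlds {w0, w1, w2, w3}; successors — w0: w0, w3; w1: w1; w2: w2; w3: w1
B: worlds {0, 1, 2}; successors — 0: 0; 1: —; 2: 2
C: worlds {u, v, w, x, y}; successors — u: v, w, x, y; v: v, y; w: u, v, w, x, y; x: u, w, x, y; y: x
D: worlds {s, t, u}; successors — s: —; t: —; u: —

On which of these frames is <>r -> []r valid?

B, D

This is the axiom for partial functionality; its first-order frame correspondent is forall x forall y forall z (Rxy & Rxz -> y = z).
A: fails — w0 sees both w0 and w3.
B: satisfies the condition.
C: fails — u sees both v and w.
D: satisfies the condition.
Valid on: B, D.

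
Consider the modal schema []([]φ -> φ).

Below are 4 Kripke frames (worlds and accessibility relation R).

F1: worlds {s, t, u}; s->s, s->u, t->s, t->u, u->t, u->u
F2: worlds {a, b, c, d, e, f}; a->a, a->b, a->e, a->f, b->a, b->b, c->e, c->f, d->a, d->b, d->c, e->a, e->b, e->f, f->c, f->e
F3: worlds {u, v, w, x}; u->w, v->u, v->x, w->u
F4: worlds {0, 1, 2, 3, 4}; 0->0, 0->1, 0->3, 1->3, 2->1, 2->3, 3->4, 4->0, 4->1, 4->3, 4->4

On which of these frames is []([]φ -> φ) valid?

The schema corresponds to shift-reflexivity: forall x forall y (Rxy -> Ryy).
F1: fails — Rut but not Rtt.
F2: fails — Rdc but not Rcc.
F3: fails — Rvu but not Ruu.
F4: fails — R43 but not R33.
Valid on no frame.

none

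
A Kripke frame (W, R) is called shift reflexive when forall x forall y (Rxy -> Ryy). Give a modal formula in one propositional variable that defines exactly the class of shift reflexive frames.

□(□s → s)

A defining formula is □(□s → s) (the T□ axiom).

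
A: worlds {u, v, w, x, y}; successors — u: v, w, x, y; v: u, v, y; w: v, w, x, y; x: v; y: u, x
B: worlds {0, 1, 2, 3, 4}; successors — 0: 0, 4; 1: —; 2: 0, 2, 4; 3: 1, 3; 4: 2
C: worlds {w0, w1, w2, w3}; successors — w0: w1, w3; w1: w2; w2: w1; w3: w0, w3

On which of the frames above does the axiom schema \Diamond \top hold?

A, C

Frame correspondent (Sahlqvist): \forall x \exists y Rxy — i.e. seriality.
A: holds.
B: fails — world 1 has no successor.
C: holds.
Valid on: A, C.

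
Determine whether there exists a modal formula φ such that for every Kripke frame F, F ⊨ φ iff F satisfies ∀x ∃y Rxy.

Definable; □r → ◇r defines it

This is a Sahlqvist condition; the D axiom □r → ◇r defines it.
Suppose □r→◇r is valid. At any x set V(r)=W. Then □r at x, so ◇r at x, so x has a successor.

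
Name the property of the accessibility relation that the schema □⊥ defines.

□⊥ is valid iff no world has any successor (otherwise □⊥ fails at any world with one).

emptiness of R: ∀x ∀y ¬Rxy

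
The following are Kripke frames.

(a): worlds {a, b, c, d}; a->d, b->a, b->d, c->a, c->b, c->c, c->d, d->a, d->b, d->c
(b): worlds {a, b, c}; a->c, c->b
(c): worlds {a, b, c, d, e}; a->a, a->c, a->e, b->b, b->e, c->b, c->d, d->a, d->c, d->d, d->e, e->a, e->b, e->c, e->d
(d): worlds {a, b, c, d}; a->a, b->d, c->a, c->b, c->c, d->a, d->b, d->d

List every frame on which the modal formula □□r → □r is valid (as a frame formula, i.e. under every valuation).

The schema corresponds to density: ∀x ∀y (Rxy → ∃z (Rxz ∧ Rzy)).
(a): fails — Rad but no z with Raz and Rzd.
(b): fails — Rac but no z with Raz and Rzc.
(c): satisfies the condition.
(d): satisfies the condition.
Valid on: (c), (d).

(c), (d)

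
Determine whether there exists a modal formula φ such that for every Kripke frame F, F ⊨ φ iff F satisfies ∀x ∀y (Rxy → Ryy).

The condition is shift-reflexivity. A defining modal formula is □(□p → p).
Suppose □(□p→p) is valid. Take Rxy and set V(p)={w : Ryw}. Then at y, □p holds; since □(□p→p) at x, □p→p at y, so p at y, i.e. Ryy.

Yes, by □(□p → p)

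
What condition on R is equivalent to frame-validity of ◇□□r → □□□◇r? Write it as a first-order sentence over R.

∀x ∀y ∀z ((xRy ∧ xR³z) → ∃w (yR²w ∧ zRw))

This is a Sahlqvist (Geach-type) schema ◇^1□^2r → □^3◇^1r.
Minimal-valuation argument: fix x; take any y with xR^1y and any z with xR^3z. Set V(r) to the set of worlds R-reachable from y in exactly 2 steps. Then □^2r holds at y, so the antecedent holds at x; validity forces ◇^1r at z, giving a w with zR^1w and yR^2w.
First-order correspondent: ∀x ∀y ∀z ((xRy ∧ xR³z) → ∃w (yR²w ∧ zRw)).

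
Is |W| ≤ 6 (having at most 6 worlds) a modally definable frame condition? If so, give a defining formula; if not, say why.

Modal frame validity is preserved under disjoint unions.
Any modal formula valid on each of 7 disjoint one-world frames is valid on their disjoint union (validity is preserved under disjoint unions). Each one-world frame has |W|=1≤6, but the union has |W|=7.
So no modal formula (or set of formulas) defines exactly the |W|≤6 frames.

Not definable by any modal formula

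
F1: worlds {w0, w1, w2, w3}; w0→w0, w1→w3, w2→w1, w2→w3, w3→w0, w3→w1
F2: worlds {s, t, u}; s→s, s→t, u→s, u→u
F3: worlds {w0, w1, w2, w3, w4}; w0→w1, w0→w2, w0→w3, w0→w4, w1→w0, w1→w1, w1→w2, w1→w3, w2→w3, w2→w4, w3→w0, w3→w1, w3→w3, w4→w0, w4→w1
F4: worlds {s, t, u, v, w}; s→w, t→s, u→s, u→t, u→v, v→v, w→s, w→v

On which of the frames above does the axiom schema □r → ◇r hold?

Frame correspondent (Sahlqvist): ∀x ∃y Rxy — i.e. seriality.
F1: holds.
F2: fails — world t has no successor.
F3: holds.
F4: holds.

F1, F3, F4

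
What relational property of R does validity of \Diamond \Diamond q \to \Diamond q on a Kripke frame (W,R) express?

Transitivity

This schema is equivalent to the 4 axiom □q → □□q.
It corresponds to transitivity: \forall x \forall y \forall z (Rxy \wedge Ryz \to Rxz).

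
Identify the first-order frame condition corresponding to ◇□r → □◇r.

Convergence

Suppose ◇□r→□◇r is valid. Take Rxy, Rxz and set V(r)={w : Ryw}. Then □r at y so ◇□r at x, so □◇r at x, so ◇r at z, giving w with Rzw and Ryw.
The converse is a direct semantic check.
So the correspondent is convergence.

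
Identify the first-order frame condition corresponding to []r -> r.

Reflexivity

Suppose □r→r is valid. At any x set V(r)={w : Rxw}. Then □r holds at x, so r holds at x, i.e. Rxx.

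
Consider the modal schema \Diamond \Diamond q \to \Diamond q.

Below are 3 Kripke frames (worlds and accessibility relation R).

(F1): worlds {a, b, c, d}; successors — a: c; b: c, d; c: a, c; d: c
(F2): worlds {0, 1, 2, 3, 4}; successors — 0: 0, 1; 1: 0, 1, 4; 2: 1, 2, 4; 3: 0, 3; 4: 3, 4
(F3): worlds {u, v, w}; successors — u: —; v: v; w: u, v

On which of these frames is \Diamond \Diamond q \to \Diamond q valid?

(F3)

This is the axiom for transitivity; its first-order frame correspondent is \forall x \forall y \forall z (Rxy \wedge Ryz \to Rxz).
(F1): fails — Rbc and Rca but not Rba.
(F2): fails — R43 and R30 but not R40.
(F3): holds.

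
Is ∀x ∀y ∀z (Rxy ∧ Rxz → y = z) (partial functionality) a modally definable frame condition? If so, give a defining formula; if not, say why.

Yes — defined by ◇r → □r

The condition is partial functionality. A defining modal formula is ◇r → □r.
Suppose ◇r→□r is valid. Take Rxy, Rxz and set V(r)={y}. Then ◇r at x, so □r at x, so r at z, i.e. z=y.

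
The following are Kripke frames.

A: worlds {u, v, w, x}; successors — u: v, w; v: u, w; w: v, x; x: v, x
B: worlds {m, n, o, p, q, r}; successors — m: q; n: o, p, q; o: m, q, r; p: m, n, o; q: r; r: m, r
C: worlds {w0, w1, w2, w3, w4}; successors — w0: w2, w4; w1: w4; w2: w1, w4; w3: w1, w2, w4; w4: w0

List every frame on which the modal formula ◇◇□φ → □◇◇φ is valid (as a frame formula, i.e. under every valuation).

Frame correspondent (Sahlqvist): ∀x ∀y ∀z ((xR²y ∧ xRz) → ∃w (yRw ∧ zR²w)) — i.e. a generalized confluence (Geach) condition.
A: ✓.
B: fails — nR²m, nRq but no w with mRw and qR²w.
C: fails — w0R²w4, w0Rw4 but no w with w4Rw and w4R²w.

A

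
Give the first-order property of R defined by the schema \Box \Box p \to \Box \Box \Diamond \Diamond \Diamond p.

\forall x \forall z (x R^2 z \to \exists w (x R^2 w \wedge z R^3 w))

This is a Sahlqvist (Geach-type) schema ◇^0□^2p → □^2◇^3p.
First-order correspondent: \forall x \forall z (x R^2 z \to \exists w (x R^2 w \wedge z R^3 w)).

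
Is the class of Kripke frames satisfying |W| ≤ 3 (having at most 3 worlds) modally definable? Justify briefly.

Modal frame validity is preserved under disjoint unions.
Any modal formula valid on each of 4 disjoint one-world frames is valid on their disjoint union (validity is preserved under disjoint unions). Each one-world frame has |W|=1≤3, but the union has |W|=4.
Hence having at most 3 worlds is not modally definable.

Not definable by any modal formula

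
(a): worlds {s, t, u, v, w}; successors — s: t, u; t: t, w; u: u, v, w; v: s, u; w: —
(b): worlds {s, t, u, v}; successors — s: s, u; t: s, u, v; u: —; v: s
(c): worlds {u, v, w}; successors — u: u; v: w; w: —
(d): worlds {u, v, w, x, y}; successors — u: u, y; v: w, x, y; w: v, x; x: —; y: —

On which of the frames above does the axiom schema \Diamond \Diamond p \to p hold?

(c)

Frame correspondent (Sahlqvist): \forall x \forall y (x R^2 y \to \exists w (y = w \wedge x = w)) — i.e. a generalized confluence (Geach) condition.
(a): fails — sR²t but t ≠ s.
(b): fails — sR²u but u ≠ s.
(c): satisfies the condition.
(d): fails — uR²y but y ≠ u.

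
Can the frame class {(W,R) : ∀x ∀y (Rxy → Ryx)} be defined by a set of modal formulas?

Yes — defined by q → □◇q

Yes: it is symmetry, defined by the B schema q → □◇q.
Suppose q→□◇q is valid. Take Rxy and set V(q)={x}. Then q at x, so □◇q at x, so ◇q at y, so some z with Ryz has q; z=x, i.e. Ryx.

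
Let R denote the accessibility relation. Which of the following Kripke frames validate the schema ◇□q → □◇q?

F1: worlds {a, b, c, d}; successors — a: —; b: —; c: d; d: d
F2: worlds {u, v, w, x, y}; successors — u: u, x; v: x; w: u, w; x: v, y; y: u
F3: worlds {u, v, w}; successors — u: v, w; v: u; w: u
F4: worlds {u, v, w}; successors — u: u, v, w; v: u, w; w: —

F1, F3

Frame correspondent (Sahlqvist): ∀x ∀y ∀z (Rxy ∧ Rxz → ∃w (Ryw ∧ Rzw)) — i.e. convergence.
F1: satisfies the condition.
F2: fails — Ruu and Rux but u and x have no common successor.
F3: satisfies the condition.
F4: fails — Ruv and Ruw but v and w have no common successor.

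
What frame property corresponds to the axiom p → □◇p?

Symmetry

This is the B axiom.
Its frame correspondent is symmetry — ∀x ∀y (Rxy → Ryx).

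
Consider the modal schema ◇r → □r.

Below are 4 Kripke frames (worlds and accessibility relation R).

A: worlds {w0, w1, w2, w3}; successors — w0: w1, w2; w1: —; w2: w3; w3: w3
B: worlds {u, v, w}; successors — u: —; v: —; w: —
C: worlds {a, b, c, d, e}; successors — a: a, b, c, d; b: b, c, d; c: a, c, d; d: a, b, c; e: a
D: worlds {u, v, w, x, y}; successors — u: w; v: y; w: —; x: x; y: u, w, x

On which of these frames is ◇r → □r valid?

Frame correspondent (Sahlqvist): ∀x ∀y ∀z (Rxy ∧ Rxz → y = z) — i.e. partial functionality.
A: fails — w0 sees both w1 and w2.
B: ✓.
C: fails — a sees both a and b.
D: fails — y sees both u and w.
Valid on: B.

B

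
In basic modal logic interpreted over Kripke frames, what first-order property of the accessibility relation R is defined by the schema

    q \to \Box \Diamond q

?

This schema is the B axiom.
Its frame correspondent is symmetry — \forall x \forall y (Rxy \to Ryx).

Symmetry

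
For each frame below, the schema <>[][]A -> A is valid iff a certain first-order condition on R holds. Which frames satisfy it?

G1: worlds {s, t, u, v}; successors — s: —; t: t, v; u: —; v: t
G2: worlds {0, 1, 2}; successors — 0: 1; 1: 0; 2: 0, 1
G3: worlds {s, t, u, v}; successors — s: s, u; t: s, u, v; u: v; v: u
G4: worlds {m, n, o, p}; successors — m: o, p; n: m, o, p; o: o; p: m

G1

Frame correspondent (Sahlqvist): forall x forall y (xRy -> exists w (y R^2 w & x = w)) — i.e. a generalized confluence (Geach) condition.
G1: condition met.
G2: fails — 0R1 but no w with 1R²w and 0=w.
G3: fails — sRu but no w with uR²w and s=w.
G4: fails — mRo but no w with oR²w and m=w.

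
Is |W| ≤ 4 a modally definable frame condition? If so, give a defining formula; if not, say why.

Modal frame validity is preserved under disjoint unions.
Any modal formula valid on each of 5 disjoint one-world frames is valid on their disjoint union (validity is preserved under disjoint unions). Each one-world frame has |W|=1≤4, but the union has |W|=5.
Hence having at most 4 worlds is not modally definable.

No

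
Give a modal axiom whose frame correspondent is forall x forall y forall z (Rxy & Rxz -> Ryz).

◇s → □◇s

A defining formula is ◇s → □◇s (the 5 axiom).
Suppose ◇s→□◇s is valid. Take Rxy, Rxz and set V(s)={y}. Then ◇s at x, so □◇s at x, so ◇s at z, so some w with Rzw has s; w=y, i.e. Rzy. By symmetry of the argument, Ryz.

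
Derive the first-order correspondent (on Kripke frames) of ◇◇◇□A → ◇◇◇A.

This is a Sahlqvist (Geach-type) schema ◇^3□^1A → □^0◇^3A.
First-order correspondent: ∀x ∀y (xR³y → ∃w (yRw ∧ xR³w)).

∀x ∀y (xR³y → ∃w (yRw ∧ xR³w))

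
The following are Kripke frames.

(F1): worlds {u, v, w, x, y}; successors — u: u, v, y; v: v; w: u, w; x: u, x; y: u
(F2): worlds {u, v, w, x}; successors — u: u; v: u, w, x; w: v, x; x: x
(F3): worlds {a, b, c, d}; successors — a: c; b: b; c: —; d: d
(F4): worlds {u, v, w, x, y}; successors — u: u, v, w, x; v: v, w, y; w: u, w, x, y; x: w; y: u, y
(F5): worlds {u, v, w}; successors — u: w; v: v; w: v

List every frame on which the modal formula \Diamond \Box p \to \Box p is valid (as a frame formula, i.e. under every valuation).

The schema corresponds to the Euclidean property: \forall x \forall y \forall z (Rxy \wedge Rxz \to Ryz).
(F1): fails — Ruv and Ruu but not Rvu.
(F2): fails — Rvw and Rvw but not Rww.
(F3): fails — Rac and Rac but not Rcc.
(F4): fails — Ruv and Ruu but not Rvu.
(F5): fails — Ruw and Ruw but not Rww.
Valid on no frame.

none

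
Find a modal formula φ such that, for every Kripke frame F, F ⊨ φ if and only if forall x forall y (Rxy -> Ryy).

□(□s → s)

This is shift-reflexivity; the standard corresponding axiom is T□: □(□s → s).
Suppose □(□s→s) is valid. Take Rxy and set V(s)={w : Ryw}. Then at y, □s holds; since □(□s→s) at x, □s→s at y, so s at y, i.e. Ryy.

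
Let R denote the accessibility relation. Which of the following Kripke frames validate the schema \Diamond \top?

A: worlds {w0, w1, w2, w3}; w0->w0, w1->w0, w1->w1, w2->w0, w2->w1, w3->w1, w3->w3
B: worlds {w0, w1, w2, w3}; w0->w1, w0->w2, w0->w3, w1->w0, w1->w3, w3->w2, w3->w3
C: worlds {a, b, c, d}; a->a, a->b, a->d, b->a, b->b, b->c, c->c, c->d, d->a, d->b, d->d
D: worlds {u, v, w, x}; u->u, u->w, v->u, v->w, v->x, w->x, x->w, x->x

A, C, D

The schema corresponds to seriality: \forall x \exists y Rxy.
A: holds.
B: fails — world w2 has no successor.
C: holds.
D: holds.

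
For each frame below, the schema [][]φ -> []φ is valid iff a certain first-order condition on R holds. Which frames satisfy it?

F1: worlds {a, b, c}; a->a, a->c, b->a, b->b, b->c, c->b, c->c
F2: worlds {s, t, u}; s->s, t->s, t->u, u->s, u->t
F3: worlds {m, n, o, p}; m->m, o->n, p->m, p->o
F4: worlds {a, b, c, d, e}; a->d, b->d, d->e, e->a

The schema corresponds to density: forall x forall y (Rxy -> exists z (Rxz & Rzy)).
F1: ✓.
F2: fails — Rut but no z with Ruz and Rzt.
F3: fails — Ron but no z with Roz and Rzn.
F4: fails — Rde but no z with Rdz and Rze.

F1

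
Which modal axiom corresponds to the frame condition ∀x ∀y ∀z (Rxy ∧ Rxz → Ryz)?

This is the Euclidean property; the standard corresponding axiom is 5: ◇r → □◇r.
Suppose ◇r→□◇r is valid. Take Rxy, Rxz and set V(r)={y}. Then ◇r at x, so □◇r at x, so ◇r at z, so some w with Rzw has r; w=y, i.e. Rzy. By symmetry of the argument, Ryz.

◇r → □◇r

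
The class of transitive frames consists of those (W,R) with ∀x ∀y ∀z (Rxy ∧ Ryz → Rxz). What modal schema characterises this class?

This is transitivity; the standard corresponding axiom is 4: □ψ → □□ψ.
Suppose □ψ→□□ψ is valid. Take Rxy, Ryz and set V(ψ)={w : Rxw}. Then □ψ at x, so □□ψ at x, so □ψ at y, so ψ at z, i.e. Rxz.

□ψ → □□ψ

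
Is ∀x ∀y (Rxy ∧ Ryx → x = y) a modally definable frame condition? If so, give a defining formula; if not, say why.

Modal frame validity is preserved under surjective bounded morphisms.
The 4-cycle (worlds a,b,c,d with a→b→c→d→a) is antisymmetric. Sending even-indexed worlds to a and odd-indexed worlds to b is a surjective bounded morphism onto the two-world frame with a↔b, which is not antisymmetric.
Hence antisymmetry is not modally definable.

Not definable by any modal formula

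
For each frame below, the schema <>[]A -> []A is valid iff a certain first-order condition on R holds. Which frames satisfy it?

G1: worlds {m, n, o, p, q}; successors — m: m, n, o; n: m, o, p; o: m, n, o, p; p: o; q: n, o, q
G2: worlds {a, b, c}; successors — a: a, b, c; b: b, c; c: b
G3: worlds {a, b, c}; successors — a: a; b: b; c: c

G3

The schema corresponds to the Euclidean property: forall x forall y forall z (Rxy & Rxz -> Ryz).
G1: fails — Rmn and Rmn but not Rnn.
G2: fails — Rab and Raa but not Rba.
G3: satisfies the condition.
Valid on: G3.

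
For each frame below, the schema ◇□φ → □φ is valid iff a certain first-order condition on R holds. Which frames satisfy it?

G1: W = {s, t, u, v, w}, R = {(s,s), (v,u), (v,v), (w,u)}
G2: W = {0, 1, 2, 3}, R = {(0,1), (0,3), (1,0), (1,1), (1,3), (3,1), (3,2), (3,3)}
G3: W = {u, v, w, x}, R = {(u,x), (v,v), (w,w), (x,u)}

none

The schema corresponds to the Euclidean property: ∀x ∀y ∀z (Rxy ∧ Rxz → Ryz).
G1: fails — Rvu and Rvu but not Ruu.
G2: fails — R10 and R10 but not R00.
G3: fails — Rux and Rux but not Rxx.
Valid on no frame.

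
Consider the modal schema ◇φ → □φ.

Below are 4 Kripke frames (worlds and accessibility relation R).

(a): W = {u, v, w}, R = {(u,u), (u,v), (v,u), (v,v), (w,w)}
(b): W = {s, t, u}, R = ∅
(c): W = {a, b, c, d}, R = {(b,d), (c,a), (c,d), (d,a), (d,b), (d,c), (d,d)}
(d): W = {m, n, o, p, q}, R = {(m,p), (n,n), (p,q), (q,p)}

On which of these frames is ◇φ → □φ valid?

This is the axiom for partial functionality; its first-order frame correspondent is ∀x ∀y ∀z (Rxy ∧ Rxz → y = z).
(a): fails — u sees both u and v.
(b): satisfies the condition.
(c): fails — c sees both a and d.
(d): satisfies the condition.
Valid on: (b), (d).

(b), (d)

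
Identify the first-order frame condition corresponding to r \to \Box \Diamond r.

symmetry

Suppose r→□◇r is valid. Take Rxy and set V(r)={x}. Then r at x, so □◇r at x, so ◇r at y, so some z with Ryz has r; z=x, i.e. Ryx.
Conversely, on a frame with symmetry the schema holds at every world under every valuation.
So the correspondent is symmetry.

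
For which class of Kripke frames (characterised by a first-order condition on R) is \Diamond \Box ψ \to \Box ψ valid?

Equivalently (dual form): ◇ψ → □◇ψ.
Suppose ◇ψ→□◇ψ is valid. Take Rxy, Rxz and set V(ψ)={y}. Then ◇ψ at x, so □◇ψ at x, so ◇ψ at z, so some w with Rzw has ψ; w=y, i.e. Rzy. By symmetry of the argument, Ryz.

the Euclidean property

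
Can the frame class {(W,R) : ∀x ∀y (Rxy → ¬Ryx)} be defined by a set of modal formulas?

Not modally definable

Modal frame validity is preserved under surjective bounded morphisms.
The 3-cycle (worlds s,t,u with s→t→u→s) is asymmetric. Mapping every world to a single reflexive point • is a surjective bounded morphism, and the reflexive point is not asymmetric (R•• but asymmetry requires ¬R••).
So the class is not modally definable.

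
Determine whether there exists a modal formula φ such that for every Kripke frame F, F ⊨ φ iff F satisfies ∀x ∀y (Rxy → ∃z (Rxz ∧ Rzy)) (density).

Yes: it is density, defined by the C4 schema □□q → □q.
Suppose □□q→□q is valid. Take Rxy and set V(q)={w : xR²w}. Then □□q at x, so □q at x, so q at y, i.e. ∃z(Rxz∧Rzy).

Yes — defined by □□q → □q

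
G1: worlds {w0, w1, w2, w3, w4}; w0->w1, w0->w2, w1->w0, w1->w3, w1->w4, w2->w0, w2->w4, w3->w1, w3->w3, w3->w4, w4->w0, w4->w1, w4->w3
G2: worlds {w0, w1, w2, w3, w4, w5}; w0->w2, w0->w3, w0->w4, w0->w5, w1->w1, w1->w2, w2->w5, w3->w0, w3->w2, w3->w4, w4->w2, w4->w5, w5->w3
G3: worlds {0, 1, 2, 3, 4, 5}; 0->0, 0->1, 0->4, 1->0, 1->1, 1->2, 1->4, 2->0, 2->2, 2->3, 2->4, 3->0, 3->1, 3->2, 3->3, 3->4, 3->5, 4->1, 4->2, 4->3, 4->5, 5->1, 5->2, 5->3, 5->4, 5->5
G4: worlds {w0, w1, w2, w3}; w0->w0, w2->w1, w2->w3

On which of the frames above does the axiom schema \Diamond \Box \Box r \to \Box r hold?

G3

The schema corresponds to a generalized confluence (Geach) condition: \forall x \forall y \forall z ((xRy \wedge xRz) \to \exists w (y R^2 w \wedge z = w)).
G1: fails — w4Rw0, w4Rw1 but no w with w0R²w and w1=w.
G2: fails — w0Rw2, w0Rw2 but no w with w2R²w and w2=w.
G3: holds.
G4: fails — w2Rw1, w2Rw1 but no w with w1R²w and w1=w.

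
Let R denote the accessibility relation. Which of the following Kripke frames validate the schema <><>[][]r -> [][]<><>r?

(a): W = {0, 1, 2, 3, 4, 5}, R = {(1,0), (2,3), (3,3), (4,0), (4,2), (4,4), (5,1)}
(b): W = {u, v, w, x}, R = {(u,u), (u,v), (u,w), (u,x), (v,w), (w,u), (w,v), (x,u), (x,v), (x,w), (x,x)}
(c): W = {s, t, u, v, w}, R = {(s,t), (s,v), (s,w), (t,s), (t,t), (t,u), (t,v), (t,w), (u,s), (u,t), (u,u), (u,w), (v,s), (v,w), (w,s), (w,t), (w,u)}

(b), (c)

The schema corresponds to a generalized confluence (Geach) condition: forall x forall y forall z ((x R^2 y & x R^2 z) -> exists w (y R^2 w & z R^2 w)).
(a): fails — 4R²0, 4R²0 but no w with 0R²w and 0R²w.
(b): holds.
(c): holds.
Valid on: (b), (c).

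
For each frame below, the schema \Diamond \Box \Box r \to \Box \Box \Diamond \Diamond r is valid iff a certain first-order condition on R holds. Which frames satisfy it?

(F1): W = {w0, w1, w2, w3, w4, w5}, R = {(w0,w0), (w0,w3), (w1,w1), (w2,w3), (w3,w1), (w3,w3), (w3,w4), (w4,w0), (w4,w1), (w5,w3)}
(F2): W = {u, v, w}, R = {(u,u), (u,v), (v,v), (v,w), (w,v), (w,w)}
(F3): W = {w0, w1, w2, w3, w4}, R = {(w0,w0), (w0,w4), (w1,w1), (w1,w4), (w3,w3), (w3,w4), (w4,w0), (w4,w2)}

Frame correspondent (Sahlqvist): \forall x \forall y \forall z ((xRy \wedge x R^2 z) \to \exists w (y R^2 w \wedge z R^2 w)) — i.e. a generalized confluence (Geach) condition.
(F1): condition met.
(F2): condition met.
(F3): fails — w0Rw0, w0R²w2 but no w with w0R²w and w2R²w.

(F1), (F2)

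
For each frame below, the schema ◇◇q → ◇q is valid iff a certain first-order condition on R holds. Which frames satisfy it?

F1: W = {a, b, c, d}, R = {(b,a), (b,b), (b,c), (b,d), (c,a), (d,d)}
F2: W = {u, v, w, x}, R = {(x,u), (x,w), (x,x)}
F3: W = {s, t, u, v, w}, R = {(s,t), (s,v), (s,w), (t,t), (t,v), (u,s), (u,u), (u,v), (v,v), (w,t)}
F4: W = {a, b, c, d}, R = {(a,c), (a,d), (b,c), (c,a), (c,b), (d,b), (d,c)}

F1, F2

This is the axiom for transitivity; its first-order frame correspondent is ∀x ∀y ∀z (Rxy ∧ Ryz → Rxz).
F1: condition met.
F2: condition met.
F3: fails — Rwt and Rtv but not Rwv.
F4: fails — Rbc and Rcb but not Rbb.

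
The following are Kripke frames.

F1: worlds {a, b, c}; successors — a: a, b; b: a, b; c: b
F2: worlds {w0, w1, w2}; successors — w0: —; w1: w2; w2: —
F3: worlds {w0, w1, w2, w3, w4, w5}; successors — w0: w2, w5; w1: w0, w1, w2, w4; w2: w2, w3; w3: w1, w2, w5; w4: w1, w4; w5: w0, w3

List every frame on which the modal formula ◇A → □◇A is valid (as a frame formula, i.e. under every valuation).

Frame correspondent (Sahlqvist): ∀x ∀y ∀z (Rxy ∧ Rxz → Ryz) — i.e. the Euclidean property.
F1: holds.
F2: fails — Rw1w2 and Rw1w2 but not Rw2w2.
F3: fails — Rw0w5 and Rw0w5 but not Rw5w5.

F1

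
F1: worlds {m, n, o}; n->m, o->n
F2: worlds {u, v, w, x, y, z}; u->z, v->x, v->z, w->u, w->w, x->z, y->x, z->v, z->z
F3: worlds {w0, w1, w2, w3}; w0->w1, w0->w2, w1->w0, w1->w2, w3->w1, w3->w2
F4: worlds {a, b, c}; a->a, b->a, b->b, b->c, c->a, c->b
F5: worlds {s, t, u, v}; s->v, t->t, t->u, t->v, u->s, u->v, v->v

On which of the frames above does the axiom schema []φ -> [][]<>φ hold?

F4, F5

Frame correspondent (Sahlqvist): forall x forall z (x R^2 z -> exists w (xRw & zRw)) — i.e. a generalized confluence (Geach) condition.
F1: fails — oR²m but no w with oRw and mRw.
F2: fails — wR²u but no t with wRt and uRt.
F3: fails — w0R²w2 but no w with w0Rw and w2Rw.
F4: ✓.
F5: ✓.
Valid on: F4, F5.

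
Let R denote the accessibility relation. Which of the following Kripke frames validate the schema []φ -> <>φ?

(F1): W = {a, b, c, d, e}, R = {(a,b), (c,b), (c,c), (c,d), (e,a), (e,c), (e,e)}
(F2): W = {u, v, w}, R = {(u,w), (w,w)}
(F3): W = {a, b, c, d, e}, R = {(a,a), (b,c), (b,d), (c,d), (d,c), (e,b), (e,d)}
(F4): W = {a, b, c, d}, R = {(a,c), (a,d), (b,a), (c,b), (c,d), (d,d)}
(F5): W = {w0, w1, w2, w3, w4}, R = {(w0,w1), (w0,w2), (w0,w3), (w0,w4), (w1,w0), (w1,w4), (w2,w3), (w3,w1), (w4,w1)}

Frame correspondent (Sahlqvist): forall x exists y Rxy — i.e. seriality.
(F1): fails — world b has no successor.
(F2): fails — world v has no successor.
(F3): condition met.
(F4): condition met.
(F5): condition met.

(F3), (F4), (F5)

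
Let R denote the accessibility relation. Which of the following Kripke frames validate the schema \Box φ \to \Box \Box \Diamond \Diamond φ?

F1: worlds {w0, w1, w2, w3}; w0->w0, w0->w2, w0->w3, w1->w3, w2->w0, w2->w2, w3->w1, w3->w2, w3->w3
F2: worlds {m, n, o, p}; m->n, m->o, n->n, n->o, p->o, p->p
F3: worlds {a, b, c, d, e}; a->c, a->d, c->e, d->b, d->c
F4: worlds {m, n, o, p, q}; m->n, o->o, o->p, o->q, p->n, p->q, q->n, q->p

The schema corresponds to a generalized confluence (Geach) condition: \forall x \forall z (x R^2 z \to \exists w (xRw \wedge z R^2 w)).
F1: condition met.
F2: fails — mR²o but no w with mRw and oR²w.
F3: fails — aR²b but no w with aRw and bR²w.
F4: fails — oR²n but no w with oRw and nR²w.
Valid on: F1.

F1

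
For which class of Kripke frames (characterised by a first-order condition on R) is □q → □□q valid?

Transitivity

This is the 4 axiom.
It corresponds to transitivity: ∀x ∀y ∀z (Rxy ∧ Ryz → Rxz).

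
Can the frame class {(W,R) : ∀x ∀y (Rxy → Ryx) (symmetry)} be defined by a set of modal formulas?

The condition is symmetry. A defining modal formula is r → □◇r.
Suppose r→□◇r is valid. Take Rxy and set V(r)={x}. Then r at x, so □◇r at x, so ◇r at y, so some z with Ryz has r; z=x, i.e. Ryx.

Yes — defined by r → □◇r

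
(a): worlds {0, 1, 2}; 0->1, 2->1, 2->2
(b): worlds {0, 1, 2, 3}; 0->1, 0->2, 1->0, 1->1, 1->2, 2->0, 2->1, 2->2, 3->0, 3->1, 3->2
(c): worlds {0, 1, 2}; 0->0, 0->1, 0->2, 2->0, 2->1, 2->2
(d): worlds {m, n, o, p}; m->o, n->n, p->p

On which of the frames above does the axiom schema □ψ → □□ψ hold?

(a), (c), (d)

The schema corresponds to transitivity: ∀x ∀y ∀z (Rxy ∧ Ryz → Rxz).
(a): satisfies the condition.
(b): fails — R02 and R20 but not R00.
(c): satisfies the condition.
(d): satisfies the condition.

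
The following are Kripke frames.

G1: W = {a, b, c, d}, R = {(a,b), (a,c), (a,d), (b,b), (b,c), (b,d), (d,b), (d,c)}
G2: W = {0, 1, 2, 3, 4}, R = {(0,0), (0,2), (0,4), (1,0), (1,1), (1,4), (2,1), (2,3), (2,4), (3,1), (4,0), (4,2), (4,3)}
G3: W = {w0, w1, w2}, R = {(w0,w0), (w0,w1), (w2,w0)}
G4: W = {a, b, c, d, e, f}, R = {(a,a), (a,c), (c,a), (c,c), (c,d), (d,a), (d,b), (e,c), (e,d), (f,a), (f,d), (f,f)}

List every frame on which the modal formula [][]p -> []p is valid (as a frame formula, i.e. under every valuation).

This is the axiom for density; its first-order frame correspondent is forall x forall y (Rxy -> exists z (Rxz & Rzy)).
G1: holds.
G2: holds.
G3: holds.
G4: fails — Rdb but no z with Rdz and Rzb.

G1, G2, G3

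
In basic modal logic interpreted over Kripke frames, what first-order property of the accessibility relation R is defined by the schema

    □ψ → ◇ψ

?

Seriality

Suppose □ψ→◇ψ is valid. At any x set V(ψ)=W. Then □ψ at x, so ◇ψ at x, so x has a successor.
The converse is a direct semantic check.
Frame condition: ∀x ∃y Rxy.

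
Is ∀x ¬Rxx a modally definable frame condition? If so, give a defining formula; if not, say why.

Not modally definable

Any modally definable frame class is closed under surjective bounded morphisms.
The 3-cycle (worlds s,t,u with s→t→u→s) is irreflexive, and the map sending every world to a single reflexive point • is a surjective bounded morphism (forth: every edge maps to (•,•); back: every world has a successor). So any modal formula valid on the 3-cycle is also valid on the reflexive point, which is not irreflexive.
So no modal formula (or set of formulas) defines exactly the irreflexive frames.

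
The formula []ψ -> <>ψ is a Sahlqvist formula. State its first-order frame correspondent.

Suppose □ψ→◇ψ is valid. At any x set V(ψ)=W. Then □ψ at x, so ◇ψ at x, so x has a successor.

seriality: forall x exists y Rxy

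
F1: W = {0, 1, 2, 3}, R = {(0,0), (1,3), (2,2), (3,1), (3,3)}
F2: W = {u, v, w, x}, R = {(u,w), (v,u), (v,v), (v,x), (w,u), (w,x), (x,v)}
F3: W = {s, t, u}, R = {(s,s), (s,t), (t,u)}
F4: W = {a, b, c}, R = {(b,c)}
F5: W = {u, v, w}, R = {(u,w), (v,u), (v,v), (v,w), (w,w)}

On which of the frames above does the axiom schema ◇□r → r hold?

F1

This is the axiom for symmetry; its first-order frame correspondent is ∀x ∀y (Rxy → Ryx).
F1: ✓.
F2: fails — Rwx but not Rxw.
F3: fails — Rtu but not Rut.
F4: fails — Rbc but not Rcb.
F5: fails — Ruw but not Rwu.
Valid on: F1.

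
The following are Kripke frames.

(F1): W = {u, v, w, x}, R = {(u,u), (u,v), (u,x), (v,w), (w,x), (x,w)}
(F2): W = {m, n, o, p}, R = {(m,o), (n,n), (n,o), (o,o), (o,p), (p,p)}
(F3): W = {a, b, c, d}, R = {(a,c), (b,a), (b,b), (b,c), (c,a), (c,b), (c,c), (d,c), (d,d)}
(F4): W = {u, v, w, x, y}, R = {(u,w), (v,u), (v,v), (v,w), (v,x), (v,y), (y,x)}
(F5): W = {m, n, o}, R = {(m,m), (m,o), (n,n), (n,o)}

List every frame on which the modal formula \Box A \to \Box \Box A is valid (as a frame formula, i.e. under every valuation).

(F4), (F5)

This is the axiom for transitivity; its first-order frame correspondent is \forall x \forall y \forall z (Rxy \wedge Ryz \to Rxz).
(F1): fails — Ruv and Rvw but not Ruw.
(F2): fails — Rno and Rop but not Rnp.
(F3): fails — Rdc and Rcb but not Rdb.
(F4): ✓.
(F5): ✓.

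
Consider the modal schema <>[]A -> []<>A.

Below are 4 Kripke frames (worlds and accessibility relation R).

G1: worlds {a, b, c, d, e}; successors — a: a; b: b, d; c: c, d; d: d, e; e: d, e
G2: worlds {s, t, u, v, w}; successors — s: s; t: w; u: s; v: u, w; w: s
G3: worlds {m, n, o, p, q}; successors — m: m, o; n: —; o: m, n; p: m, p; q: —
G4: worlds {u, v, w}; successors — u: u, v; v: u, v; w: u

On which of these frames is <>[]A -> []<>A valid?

G1, G2, G4

Frame correspondent (Sahlqvist): forall x forall y forall z (Rxy & Rxz -> exists w (Ryw & Rzw)) — i.e. convergence.
G1: holds.
G2: holds.
G3: fails — Rom and Ron but m and n have no common successor.
G4: holds.
Valid on: G1, G2, G4.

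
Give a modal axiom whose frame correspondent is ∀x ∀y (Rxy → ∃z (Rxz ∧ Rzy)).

□□q → □q

A defining formula is □□q → □q (the C4 axiom).
Suppose □□q→□q is valid. Take Rxy and set V(q)={w : xR²w}. Then □□q at x, so □q at x, so q at y, i.e. ∃z(Rxz∧Rzy).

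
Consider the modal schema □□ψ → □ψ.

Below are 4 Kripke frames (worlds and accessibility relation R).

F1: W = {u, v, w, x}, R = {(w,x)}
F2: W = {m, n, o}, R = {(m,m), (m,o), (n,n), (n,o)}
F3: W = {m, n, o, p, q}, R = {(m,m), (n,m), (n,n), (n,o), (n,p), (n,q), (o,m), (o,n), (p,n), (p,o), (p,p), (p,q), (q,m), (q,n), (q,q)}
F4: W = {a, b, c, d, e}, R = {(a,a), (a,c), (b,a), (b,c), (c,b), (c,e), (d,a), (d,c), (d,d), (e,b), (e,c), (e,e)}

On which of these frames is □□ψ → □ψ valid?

Frame correspondent (Sahlqvist): ∀x ∀y (Rxy → ∃z (Rxz ∧ Rzy)) — i.e. density.
F1: fails — Rwx but no z with Rwz and Rzx.
F2: holds.
F3: holds.
F4: holds.

F2, F3, F4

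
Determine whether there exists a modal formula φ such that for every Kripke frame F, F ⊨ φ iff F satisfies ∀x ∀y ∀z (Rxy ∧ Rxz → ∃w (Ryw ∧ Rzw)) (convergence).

Definable; ◇□r → □◇r defines it

Yes: it is convergence, defined by the .2 schema ◇□r → □◇r.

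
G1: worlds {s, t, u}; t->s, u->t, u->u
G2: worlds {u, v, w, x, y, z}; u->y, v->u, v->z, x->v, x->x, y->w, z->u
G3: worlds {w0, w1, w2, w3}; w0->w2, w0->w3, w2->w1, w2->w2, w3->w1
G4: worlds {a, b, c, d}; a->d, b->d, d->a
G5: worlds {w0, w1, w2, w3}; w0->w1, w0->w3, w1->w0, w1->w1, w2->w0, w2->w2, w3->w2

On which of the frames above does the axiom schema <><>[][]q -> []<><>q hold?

The schema corresponds to a generalized confluence (Geach) condition: forall x forall y forall z ((x R^2 y & xRz) -> exists w (y R^2 w & z R^2 w)).
G1: fails — uR²s, uRt but no w with sR²w and tR²w.
G2: fails — uR²w, uRy but no t with wR²t and yR²t.
G3: fails — w0R²w1, w0Rw2 but no w with w1R²w and w2R²w.
G4: fails — aR²a, aRd but no w with aR²w and dR²w.
G5: condition met.
Valid on: G5.

G5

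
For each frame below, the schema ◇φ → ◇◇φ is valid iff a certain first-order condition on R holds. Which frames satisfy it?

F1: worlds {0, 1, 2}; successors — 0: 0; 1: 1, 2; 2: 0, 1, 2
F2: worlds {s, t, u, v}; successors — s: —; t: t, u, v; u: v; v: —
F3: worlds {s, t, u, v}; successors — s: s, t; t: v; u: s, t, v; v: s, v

F1, F3

This is the axiom for a generalized confluence (Geach) condition; its first-order frame correspondent is ∀x ∀y (xRy → ∃w (y = w ∧ xR²w)).
F1: ✓.
F2: fails — uRv but no w with v=w and uR²w.
F3: ✓.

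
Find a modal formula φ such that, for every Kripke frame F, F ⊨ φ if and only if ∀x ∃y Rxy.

A defining formula is □q → ◇q (the D axiom).
Suppose □q→◇q is valid. At any x set V(q)=W. Then □q at x, so ◇q at x, so x has a successor.

□q → ◇q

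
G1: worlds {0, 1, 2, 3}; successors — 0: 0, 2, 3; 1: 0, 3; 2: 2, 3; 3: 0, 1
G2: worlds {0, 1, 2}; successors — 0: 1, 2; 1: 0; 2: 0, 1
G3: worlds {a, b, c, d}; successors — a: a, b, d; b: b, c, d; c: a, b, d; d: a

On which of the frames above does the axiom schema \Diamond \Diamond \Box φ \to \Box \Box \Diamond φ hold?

Frame correspondent (Sahlqvist): \forall x \forall y \forall z ((x R^2 y \wedge x R^2 z) \to \exists w (yRw \wedge zRw)) — i.e. a generalized confluence (Geach) condition.
G1: fails — 0R²2, 0R²3 but no w with 2Rw and 3Rw.
G2: fails — 0R²0, 0R²1 but no w with 0Rw and 1Rw.
G3: fails — aR²b, aR²d but no w with bRw and dRw.
Valid on no frame.

none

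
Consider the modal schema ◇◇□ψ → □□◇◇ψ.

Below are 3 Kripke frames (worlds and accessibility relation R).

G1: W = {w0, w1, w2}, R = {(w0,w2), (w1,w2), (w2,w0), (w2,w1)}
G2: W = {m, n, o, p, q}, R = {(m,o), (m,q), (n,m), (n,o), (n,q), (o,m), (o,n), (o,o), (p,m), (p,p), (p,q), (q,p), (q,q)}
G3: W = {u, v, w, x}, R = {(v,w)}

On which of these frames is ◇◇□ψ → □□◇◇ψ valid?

This is the axiom for a generalized confluence (Geach) condition; its first-order frame correspondent is ∀x ∀y ∀z ((xR²y ∧ xR²z) → ∃w (yRw ∧ zR²w)).
G1: fails — w0R²w0, w0R²w0 but no w with w0Rw and w0R²w.
G2: holds.
G3: holds.
Valid on: G2, G3.

G2, G3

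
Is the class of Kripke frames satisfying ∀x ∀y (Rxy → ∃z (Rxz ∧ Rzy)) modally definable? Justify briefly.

Yes: it is density, defined by the C4 schema □□p → □p.
Suppose □□p→□p is valid. Take Rxy and set V(p)={w : xR²w}. Then □□p at x, so □p at x, so p at y, i.e. ∃z(Rxz∧Rzy).

Definable; □□p → □p defines it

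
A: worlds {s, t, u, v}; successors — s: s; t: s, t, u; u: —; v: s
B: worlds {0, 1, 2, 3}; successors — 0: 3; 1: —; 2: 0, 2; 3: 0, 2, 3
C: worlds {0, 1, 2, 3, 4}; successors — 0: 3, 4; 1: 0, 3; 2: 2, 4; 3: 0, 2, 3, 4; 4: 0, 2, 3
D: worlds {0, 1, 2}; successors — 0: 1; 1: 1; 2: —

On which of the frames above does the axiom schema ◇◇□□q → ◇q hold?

The schema corresponds to a generalized confluence (Geach) condition: ∀x ∀y (xR²y → ∃w (yR²w ∧ xRw)).
A: fails — tR²u but no w with uR²w and tRw.
B: satisfies the condition.
C: satisfies the condition.
D: satisfies the condition.

B, C, D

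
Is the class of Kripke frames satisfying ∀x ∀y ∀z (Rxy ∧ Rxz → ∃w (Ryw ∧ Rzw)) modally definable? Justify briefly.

Yes, by ◇□r → □◇r

Yes: it is convergence, defined by the .2 schema ◇□r → □◇r.
Suppose ◇□r→□◇r is valid. Take Rxy, Rxz and set V(r)={w : Ryw}. Then □r at y so ◇□r at x, so □◇r at x, so ◇r at z, giving w with Rzw and Ryw.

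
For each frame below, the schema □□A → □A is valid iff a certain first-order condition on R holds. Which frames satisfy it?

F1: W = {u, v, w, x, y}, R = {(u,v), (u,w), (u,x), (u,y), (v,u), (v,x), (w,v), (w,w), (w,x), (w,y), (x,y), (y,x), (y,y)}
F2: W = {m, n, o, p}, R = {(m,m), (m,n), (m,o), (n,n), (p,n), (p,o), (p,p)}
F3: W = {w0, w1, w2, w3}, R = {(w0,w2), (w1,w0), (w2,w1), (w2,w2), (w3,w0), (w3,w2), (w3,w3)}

F2

The schema corresponds to density: ∀x ∀y (Rxy → ∃z (Rxz ∧ Rzy)).
F1: fails — Rvu but no z with Rvz and Rzu.
F2: ✓.
F3: fails — Rw1w0 but no z with Rw1z and Rzw0.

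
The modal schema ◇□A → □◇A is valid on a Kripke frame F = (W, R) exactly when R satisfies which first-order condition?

convergence

This schema is the .2 axiom.
It corresponds to convergence: ∀x ∀y ∀z (Rxy ∧ Rxz → ∃w (Ryw ∧ Rzw)).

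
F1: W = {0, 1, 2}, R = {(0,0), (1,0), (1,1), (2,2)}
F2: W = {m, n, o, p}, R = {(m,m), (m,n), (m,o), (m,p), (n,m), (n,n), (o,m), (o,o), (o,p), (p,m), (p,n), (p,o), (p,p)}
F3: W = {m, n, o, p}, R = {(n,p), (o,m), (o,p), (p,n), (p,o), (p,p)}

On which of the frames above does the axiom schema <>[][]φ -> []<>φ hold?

F1, F2

The schema corresponds to a generalized confluence (Geach) condition: forall x forall y forall z ((xRy & xRz) -> exists w (y R^2 w & zRw)).
F1: holds.
F2: holds.
F3: fails — oRm, oRm but no w with mR²w and mRw.
Valid on: F1, F2.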